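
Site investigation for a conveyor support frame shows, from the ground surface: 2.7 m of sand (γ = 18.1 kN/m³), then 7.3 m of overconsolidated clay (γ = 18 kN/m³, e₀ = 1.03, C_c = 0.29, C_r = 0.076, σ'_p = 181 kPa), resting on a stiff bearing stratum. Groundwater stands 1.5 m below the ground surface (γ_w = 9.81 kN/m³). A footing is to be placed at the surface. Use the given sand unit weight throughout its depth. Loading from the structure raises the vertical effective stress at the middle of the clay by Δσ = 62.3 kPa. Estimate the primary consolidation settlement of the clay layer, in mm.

Mid-depth of clay below the ground surface: z = 2.7 + 7.3/2 = 6.35 m.
Total vertical stress at mid-clay: σ_v = 18.1×2.7 + 18×3.65 = 114.57 kPa.
Pore pressure: u = 9.81×(6.35 − 1.5) = 47.578 kPa.
Initial effective stress: σ'_0 = σ_v − u = 114.57 − 47.578 = 66.992 kPa.
Final effective stress: σ'_f = 66.992 + 62.3 = 129.29 kPa.
σ'_f = 129.29 ≤ σ'_p = 181 kPa, so the clay remains overconsolidated and only the recompression index applies:
S_c = C_r·H/(1+e₀)·log₁₀(σ'_f/σ'_0) = 0.076×7.3/2.03×log₁₀(129.29/66.992)
    = 0.2733 × 0.28554 = 0.07804 m

S_c ≈ 78 mm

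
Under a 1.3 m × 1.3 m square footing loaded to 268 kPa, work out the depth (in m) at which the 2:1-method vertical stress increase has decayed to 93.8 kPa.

2:1 spreading — at depth z the loaded area has grown by z in each plan dimension:
qB²/(B+z)² = Δσ_z ⇒ z = B(√(q/Δσ_z) − 1) = 1.3×(√(268/93.8) − 1) = 0.8974 m

z ≈ 0.897 m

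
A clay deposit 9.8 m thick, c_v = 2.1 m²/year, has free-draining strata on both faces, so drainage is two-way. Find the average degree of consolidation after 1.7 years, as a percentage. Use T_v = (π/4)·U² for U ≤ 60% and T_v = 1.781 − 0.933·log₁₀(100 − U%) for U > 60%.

U ≈ 43.5 %

Drainage path length: H_d = H/2 = 4.9 m (double drainage).
T_v = c_v·t/H_d² = 2.1×1.7/4.9² = 0.14869.
T_v = 0.14869 corresponds to the U ≤ 60% branch:
U = √(4T_v/π) = 0.4351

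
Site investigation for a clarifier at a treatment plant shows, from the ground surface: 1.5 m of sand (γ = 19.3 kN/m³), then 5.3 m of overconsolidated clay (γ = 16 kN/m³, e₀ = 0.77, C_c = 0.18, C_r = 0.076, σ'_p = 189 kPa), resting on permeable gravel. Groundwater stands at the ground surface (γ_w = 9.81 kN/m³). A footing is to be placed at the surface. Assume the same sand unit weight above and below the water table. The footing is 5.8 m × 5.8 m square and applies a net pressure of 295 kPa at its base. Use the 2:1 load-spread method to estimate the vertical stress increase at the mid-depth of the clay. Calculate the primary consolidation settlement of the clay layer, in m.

Mid-depth of clay below the ground surface: z = 1.5 + 5.3/2 = 4.15 m.
Total vertical stress at mid-clay: σ_v = 19.3×1.5 + 16×2.65 = 71.35 kPa.
Pore pressure: u = 9.81×(4.15 − 0) = 40.712 kPa.
Initial effective stress: σ'_0 = σ_v − u = 71.35 − 40.712 = 30.638 kPa.
Stress increase at mid-clay by the 2:1 spreading method:
Δσ = qBL/((B+z)(L+z)) = 295×5.8×5.8/((5.8+4.15)(5.8+4.15)) = 100.24 kPa
Final effective stress: σ'_f = 30.638 + 100.24 = 130.88 kPa.
σ'_f = 130.88 ≤ σ'_p = 189 kPa, so the clay remains overconsolidated and only the recompression index applies:
S_c = C_r·H/(1+e₀)·log₁₀(σ'_f/σ'_0) = 0.076×5.3/1.77×log₁₀(130.88/30.638)
    = 0.22757 × 0.63061 = 0.1435 m

S_c ≈ 0.144 m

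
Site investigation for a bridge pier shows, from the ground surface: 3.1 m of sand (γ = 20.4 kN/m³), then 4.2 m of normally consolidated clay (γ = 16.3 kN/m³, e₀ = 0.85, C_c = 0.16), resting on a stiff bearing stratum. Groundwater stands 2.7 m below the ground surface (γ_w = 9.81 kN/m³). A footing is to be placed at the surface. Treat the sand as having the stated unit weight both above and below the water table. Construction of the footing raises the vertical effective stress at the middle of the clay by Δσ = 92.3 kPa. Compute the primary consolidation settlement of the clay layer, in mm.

Mid-depth of clay below the ground surface: z = 3.1 + 4.2/2 = 5.2 m.
Total vertical stress at mid-clay: σ_v = 20.4×3.1 + 16.3×2.1 = 97.47 kPa.
Pore pressure: u = 9.81×(5.2 − 2.7) = 24.525 kPa.
Initial effective stress: σ'_0 = σ_v − u = 97.47 − 24.525 = 72.945 kPa.
Final effective stress: σ'_f = σ'_0 + Δσ = 72.945 + 92.3 = 165.25 kPa.
Normally consolidated clay, so the full stress increment lies on the virgin compression line:
S_c = C_c·H/(1+e₀)·log₁₀(σ'_f/σ'_0) = 0.16×4.2/(1+0.85)×log₁₀(165.25/72.945)
    = 0.36324 × 0.35515 = 0.129 m

S_c ≈ 129 mm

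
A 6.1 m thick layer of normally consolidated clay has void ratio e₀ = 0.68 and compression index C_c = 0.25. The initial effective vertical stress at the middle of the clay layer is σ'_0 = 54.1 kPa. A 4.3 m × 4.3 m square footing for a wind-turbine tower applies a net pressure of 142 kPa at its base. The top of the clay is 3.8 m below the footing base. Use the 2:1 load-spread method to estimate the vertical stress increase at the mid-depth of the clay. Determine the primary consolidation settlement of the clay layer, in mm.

Mid-depth of clay below the footing base: z = 3.8 + 6.1/2 = 6.85 m.
Stress increase at mid-clay by the 2:1 spreading method:
Δσ = qBL/((B+z)(L+z)) = 142×4.3×4.3/((4.3+6.85)(4.3+6.85)) = 21.119 kPa
Final effective stress: σ'_f = σ'_0 + Δσ = 54.1 + 21.119 = 75.219 kPa.
Normally consolidated clay, so the full stress increment lies on the virgin compression line:
S_c = C_c·H/(1+e₀)·log₁₀(σ'_f/σ'_0) = 0.25×6.1/(1+0.68)×log₁₀(75.219/54.1)
    = 0.90774 × 0.14313 = 0.1299 m

S_c ≈ 130 mm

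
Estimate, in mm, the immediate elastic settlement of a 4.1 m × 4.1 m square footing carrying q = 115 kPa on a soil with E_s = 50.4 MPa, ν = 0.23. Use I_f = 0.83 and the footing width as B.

S_e ≈ 7.35 mm

Immediate (elastic) settlement: S_e = q·B·(1−ν²)/E_s · I_f.
E_s = 50.4 MPa = 50400 kPa.
S_e = 115 × 4.1 × (1 − 0.23²) / 50400 × 0.83
    = 115 × 4.1 × 0.9471 / 50400 × 0.83
    = 0.007354 m = 7.354 mm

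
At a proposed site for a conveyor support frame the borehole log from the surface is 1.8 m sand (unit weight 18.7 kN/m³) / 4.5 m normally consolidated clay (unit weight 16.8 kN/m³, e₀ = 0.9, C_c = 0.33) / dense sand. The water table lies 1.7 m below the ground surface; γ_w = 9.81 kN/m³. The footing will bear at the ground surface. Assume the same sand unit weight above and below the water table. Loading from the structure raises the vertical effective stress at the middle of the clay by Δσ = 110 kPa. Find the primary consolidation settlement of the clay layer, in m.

S_c ≈ 0.402 m

Mid-depth of clay below the ground surface: z = 1.8 + 4.5/2 = 4.05 m.
Total vertical stress at mid-clay: σ_v = 18.7×1.8 + 16.8×2.25 = 71.46 kPa.
Pore pressure: u = 9.81×(4.05 − 1.7) = 23.054 kPa.
Initial effective stress: σ'_0 = σ_v − u = 71.46 − 23.054 = 48.406 kPa.
Final effective stress: σ'_f = σ'_0 + Δσ = 48.406 + 110 = 158.41 kPa.
Normally consolidated clay, so the full stress increment lies on the virgin compression line:
S_c = C_c·H/(1+e₀)·log₁₀(σ'_f/σ'_0) = 0.33×4.5/(1+0.9)×log₁₀(158.41/48.406)
    = 0.78158 × 0.51488 = 0.4024 m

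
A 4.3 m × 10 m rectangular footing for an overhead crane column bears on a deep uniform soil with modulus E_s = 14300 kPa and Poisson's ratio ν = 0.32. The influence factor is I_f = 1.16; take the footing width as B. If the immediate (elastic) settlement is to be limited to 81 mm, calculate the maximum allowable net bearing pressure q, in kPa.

q ≈ 259 kPa

S_e = q·B·(1−ν²)/E_s · I_f  ⇒  q = S_e·E_s / (B·(1−ν²)·I_f).
q = 0.081 × 14300 / (4.3 × 0.8976 × 1.16) = 258.7 kPa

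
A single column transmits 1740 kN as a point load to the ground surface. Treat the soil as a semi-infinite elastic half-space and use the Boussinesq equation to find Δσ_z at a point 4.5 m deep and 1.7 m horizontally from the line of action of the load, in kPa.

Δσ_z ≈ 29.4 kPa

Boussinesq vertical stress below a point load on an elastic half-space:
Δσ_z = 3P/(2πz²) · [1 + (r/z)²]^(−5/2)
r/z = 1.7/4.5 = 0.37778; [1+(r/z)²]^(−5/2) = 0.7164.
Δσ_z = 3×1740/(2π×4.5²) × 0.7164 = 41.027 × 0.7164 = 29.39 kPa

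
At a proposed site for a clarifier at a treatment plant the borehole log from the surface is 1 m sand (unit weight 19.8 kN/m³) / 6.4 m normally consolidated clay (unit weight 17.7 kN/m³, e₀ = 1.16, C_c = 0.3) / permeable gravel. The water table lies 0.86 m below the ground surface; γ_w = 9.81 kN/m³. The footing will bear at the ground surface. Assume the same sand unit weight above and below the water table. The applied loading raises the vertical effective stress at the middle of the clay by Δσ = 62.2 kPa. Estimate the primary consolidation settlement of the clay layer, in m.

S_c ≈ 0.342 m

Mid-depth of clay below the ground surface: z = 1 + 6.4/2 = 4.2 m.
Total vertical stress at mid-clay: σ_v = 19.8×1 + 17.7×3.2 = 76.44 kPa.
Pore pressure: u = 9.81×(4.2 − 0.86) = 32.765 kPa.
Initial effective stress: σ'_0 = σ_v − u = 76.44 − 32.765 = 43.675 kPa.
Final effective stress: σ'_f = σ'_0 + Δσ = 43.675 + 62.2 = 105.88 kPa.
Normally consolidated clay, so the full stress increment lies on the virgin compression line:
S_c = C_c·H/(1+e₀)·log₁₀(σ'_f/σ'_0) = 0.3×6.4/(1+1.16)×log₁₀(105.88/43.675)
    = 0.88889 × 0.38458 = 0.3418 m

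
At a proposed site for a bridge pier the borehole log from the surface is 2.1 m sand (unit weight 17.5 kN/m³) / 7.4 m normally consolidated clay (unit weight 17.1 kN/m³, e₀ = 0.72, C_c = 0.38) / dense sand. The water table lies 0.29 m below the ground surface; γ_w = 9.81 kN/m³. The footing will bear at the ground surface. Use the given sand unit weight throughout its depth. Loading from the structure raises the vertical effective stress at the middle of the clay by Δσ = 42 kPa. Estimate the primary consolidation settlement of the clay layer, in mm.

S_c ≈ 461 mm

Mid-depth of clay below the ground surface: z = 2.1 + 7.4/2 = 5.8 m.
Total vertical stress at mid-clay: σ_v = 17.5×2.1 + 17.1×3.7 = 100.02 kPa.
Pore pressure: u = 9.81×(5.8 − 0.29) = 54.053 kPa.
Initial effective stress: σ'_0 = σ_v − u = 100.02 − 54.053 = 45.967 kPa.
Final effective stress: σ'_f = σ'_0 + Δσ = 45.967 + 42 = 87.967 kPa.
Normally consolidated clay, so the full stress increment lies on the virgin compression line:
S_c = C_c·H/(1+e₀)·log₁₀(σ'_f/σ'_0) = 0.38×7.4/(1+0.72)×log₁₀(87.967/45.967)
    = 1.6349 × 0.28187 = 0.4608 m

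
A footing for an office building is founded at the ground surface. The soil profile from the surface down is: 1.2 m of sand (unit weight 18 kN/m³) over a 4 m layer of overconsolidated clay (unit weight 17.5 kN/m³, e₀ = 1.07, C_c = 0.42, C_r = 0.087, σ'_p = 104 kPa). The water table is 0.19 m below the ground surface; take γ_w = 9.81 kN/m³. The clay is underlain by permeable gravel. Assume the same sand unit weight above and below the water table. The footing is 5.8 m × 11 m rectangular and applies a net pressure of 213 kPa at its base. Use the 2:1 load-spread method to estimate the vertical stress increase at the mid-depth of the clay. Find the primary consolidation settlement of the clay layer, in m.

Mid-depth of clay below the ground surface: z = 1.2 + 4/2 = 3.2 m.
Total vertical stress at mid-clay: σ_v = 18×1.2 + 17.5×2 = 56.6 kPa.
Pore pressure: u = 9.81×(3.2 − 0.19) = 29.528 kPa.
Initial effective stress: σ'_0 = σ_v − u = 56.6 − 29.528 = 27.072 kPa.
Stress increase at mid-clay by the 2:1 spreading method:
Δσ = qBL/((B+z)(L+z)) = 213×5.8×11/((5.8+3.2)(11+3.2)) = 106.33 kPa
Final effective stress: σ'_f = 27.072 + 106.33 = 133.4 kPa.
σ'_f = 133.4 > σ'_p = 104 kPa, so the stress path crosses the preconsolidation pressure — recompression up to σ'_p, then virgin compression beyond:
S_c = H/(1+e₀)·[C_r·log₁₀(σ'_p/σ'_0) + C_c·log₁₀(σ'_f/σ'_p)]
    = 4/2.07 × [0.087×log₁₀(104/27.072) + 0.42×log₁₀(133.4/104)]
    = 1.9324 × [0.050853 + 0.045411] = 0.186 m

S_c ≈ 0.186 m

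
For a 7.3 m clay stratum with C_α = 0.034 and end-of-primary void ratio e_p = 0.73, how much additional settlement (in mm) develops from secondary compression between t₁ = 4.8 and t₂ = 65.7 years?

S_s ≈ 163 mm

Secondary compression: S_s = C_α·H/(1+e_p)·log₁₀(t₂/t₁)
S_s = 0.034×7.3/(1+0.73)×log₁₀(65.7/4.8)
    = 0.1435 × 1.136 = 0.163 m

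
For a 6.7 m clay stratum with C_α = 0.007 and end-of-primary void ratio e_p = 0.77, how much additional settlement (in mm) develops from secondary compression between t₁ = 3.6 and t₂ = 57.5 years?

S_s ≈ 31.9 mm

Secondary compression: S_s = C_α·H/(1+e_p)·log₁₀(t₂/t₁)
S_s = 0.007×6.7/(1+0.77)×log₁₀(57.5/3.6)
    = 0.0265 × 1.203 = 0.03189 m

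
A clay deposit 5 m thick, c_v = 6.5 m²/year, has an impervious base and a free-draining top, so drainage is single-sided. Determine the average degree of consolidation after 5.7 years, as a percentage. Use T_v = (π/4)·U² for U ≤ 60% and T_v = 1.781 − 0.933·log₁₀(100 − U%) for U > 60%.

Drainage path length: H_d = H = 5 m (single drainage).
T_v = c_v·t/H_d² = 6.5×5.7/5² = 1.482.
T_v = 1.482 corresponds to the U > 60% branch:
U = 1 − 10^((1.781 − T_v)/0.933)/100 = 0.9791

U ≈ 97.9 %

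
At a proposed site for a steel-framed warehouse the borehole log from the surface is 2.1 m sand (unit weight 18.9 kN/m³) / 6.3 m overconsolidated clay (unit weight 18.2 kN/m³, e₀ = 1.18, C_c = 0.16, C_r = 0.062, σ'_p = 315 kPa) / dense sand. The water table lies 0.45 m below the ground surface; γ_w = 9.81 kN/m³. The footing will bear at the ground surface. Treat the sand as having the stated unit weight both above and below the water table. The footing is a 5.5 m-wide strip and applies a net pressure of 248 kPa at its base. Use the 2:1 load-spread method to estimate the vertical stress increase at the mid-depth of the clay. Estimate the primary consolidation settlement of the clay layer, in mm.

S_c ≈ 98.4 mm

Mid-depth of clay below the ground surface: z = 2.1 + 6.3/2 = 5.25 m.
Total vertical stress at mid-clay: σ_v = 18.9×2.1 + 18.2×3.15 = 97.02 kPa.
Pore pressure: u = 9.81×(5.25 − 0.45) = 47.088 kPa.
Initial effective stress: σ'_0 = σ_v − u = 97.02 − 47.088 = 49.932 kPa.
Stress increase at mid-clay by the 2:1 spreading method:
Δσ = qB/(B+z) = 248×5.5/(5.5+5.25) = 126.88 kPa
Final effective stress: σ'_f = 49.932 + 126.88 = 176.81 kPa.
σ'_f = 176.81 ≤ σ'_p = 315 kPa, so the clay remains overconsolidated and only the recompression index applies:
S_c = C_r·H/(1+e₀)·log₁₀(σ'_f/σ'_0) = 0.062×6.3/2.18×log₁₀(176.81/49.932)
    = 0.17917 × 0.54913 = 0.09839 m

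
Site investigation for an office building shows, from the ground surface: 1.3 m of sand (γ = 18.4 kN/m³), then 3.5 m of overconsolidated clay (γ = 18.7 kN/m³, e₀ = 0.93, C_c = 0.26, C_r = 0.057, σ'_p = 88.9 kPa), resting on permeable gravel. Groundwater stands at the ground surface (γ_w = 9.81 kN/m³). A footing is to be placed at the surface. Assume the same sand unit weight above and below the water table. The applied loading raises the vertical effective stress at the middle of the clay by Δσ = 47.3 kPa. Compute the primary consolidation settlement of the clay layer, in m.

Mid-depth of clay below the ground surface: z = 1.3 + 3.5/2 = 3.05 m.
Total vertical stress at mid-clay: σ_v = 18.4×1.3 + 18.7×1.75 = 56.645 kPa.
Pore pressure: u = 9.81×(3.05 − 0) = 29.921 kPa.
Initial effective stress: σ'_0 = σ_v − u = 56.645 − 29.921 = 26.724 kPa.
Final effective stress: σ'_f = 26.724 + 47.3 = 74.024 kPa.
σ'_f = 74.024 ≤ σ'_p = 88.9 kPa, so the clay remains overconsolidated and only the recompression index applies:
S_c = C_r·H/(1+e₀)·log₁₀(σ'_f/σ'_0) = 0.057×3.5/1.93×log₁₀(74.024/26.724)
    = 0.10337 × 0.44247 = 0.04574 m

S_c ≈ 0.0457 m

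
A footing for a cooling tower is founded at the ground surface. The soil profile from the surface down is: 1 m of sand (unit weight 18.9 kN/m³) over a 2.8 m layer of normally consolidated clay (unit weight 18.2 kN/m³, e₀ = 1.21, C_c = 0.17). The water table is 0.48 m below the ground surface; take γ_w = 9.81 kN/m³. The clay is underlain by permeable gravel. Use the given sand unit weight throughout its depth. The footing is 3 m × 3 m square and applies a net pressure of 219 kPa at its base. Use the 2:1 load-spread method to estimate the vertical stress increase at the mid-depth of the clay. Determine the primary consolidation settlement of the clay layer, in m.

S_c ≈ 0.121 m

Mid-depth of clay below the ground surface: z = 1 + 2.8/2 = 2.4 m.
Total vertical stress at mid-clay: σ_v = 18.9×1 + 18.2×1.4 = 44.38 kPa.
Pore pressure: u = 9.81×(2.4 − 0.48) = 18.835 kPa.
Initial effective stress: σ'_0 = σ_v − u = 44.38 − 18.835 = 25.545 kPa.
Stress increase at mid-clay by the 2:1 spreading method:
Δσ = qBL/((B+z)(L+z)) = 219×3×3/((3+2.4)(3+2.4)) = 67.593 kPa
Final effective stress: σ'_f = σ'_0 + Δσ = 25.545 + 67.593 = 93.138 kPa.
Normally consolidated clay, so the full stress increment lies on the virgin compression line:
S_c = C_c·H/(1+e₀)·log₁₀(σ'_f/σ'_0) = 0.17×2.8/(1+1.21)×log₁₀(93.138/25.545)
    = 0.21538 × 0.56182 = 0.121 m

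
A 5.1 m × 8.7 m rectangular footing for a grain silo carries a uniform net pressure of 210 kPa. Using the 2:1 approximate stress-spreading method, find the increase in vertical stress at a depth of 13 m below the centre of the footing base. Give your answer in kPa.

By the 2:1 method the load spreads at 1 horizontal : 2 vertical, so at depth z the loaded area has grown by z in each plan dimension:
Δσ = qBL/((B+z)(L+z)) = 210×5.1×8.7/((5.1+13)(8.7+13)) = 23.723 kPa

Δσ_z ≈ 23.7 kPa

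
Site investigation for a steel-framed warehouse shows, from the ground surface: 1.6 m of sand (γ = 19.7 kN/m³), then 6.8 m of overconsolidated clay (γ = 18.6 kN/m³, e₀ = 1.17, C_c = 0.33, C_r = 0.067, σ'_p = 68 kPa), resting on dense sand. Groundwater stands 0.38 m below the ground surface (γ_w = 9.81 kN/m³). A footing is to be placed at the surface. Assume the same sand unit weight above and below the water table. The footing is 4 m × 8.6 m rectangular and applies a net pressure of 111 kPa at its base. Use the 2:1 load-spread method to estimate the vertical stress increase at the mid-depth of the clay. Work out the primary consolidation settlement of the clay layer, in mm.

S_c ≈ 106 mm

Mid-depth of clay below the ground surface: z = 1.6 + 6.8/2 = 5 m.
Total vertical stress at mid-clay: σ_v = 19.7×1.6 + 18.6×3.4 = 94.76 kPa.
Pore pressure: u = 9.81×(5 − 0.38) = 45.322 kPa.
Initial effective stress: σ'_0 = σ_v − u = 94.76 − 45.322 = 49.438 kPa.
Stress increase at mid-clay by the 2:1 spreading method:
Δσ = qBL/((B+z)(L+z)) = 111×4×8.6/((4+5)(8.6+5)) = 31.196 kPa
Final effective stress: σ'_f = 49.438 + 31.196 = 80.634 kPa.
σ'_f = 80.634 > σ'_p = 68 kPa, so the stress path crosses the preconsolidation pressure — recompression up to σ'_p, then virgin compression beyond:
S_c = H/(1+e₀)·[C_r·log₁₀(σ'_p/σ'_0) + C_c·log₁₀(σ'_f/σ'_p)]
    = 6.8/2.17 × [0.067×log₁₀(68/49.438) + 0.33×log₁₀(80.634/68)]
    = 3.1336 × [0.009276 + 0.024423] = 0.1056 m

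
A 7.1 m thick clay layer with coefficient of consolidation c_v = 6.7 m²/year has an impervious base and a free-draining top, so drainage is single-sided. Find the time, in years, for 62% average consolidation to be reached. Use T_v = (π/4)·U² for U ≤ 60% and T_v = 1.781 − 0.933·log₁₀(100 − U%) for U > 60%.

t ≈ 2.31 years

Drainage path length: H_d = H = 7.1 m (single drainage).
U > 60%: T_v = 1.781 − 0.933·log₁₀(100 − 62) = 0.30706.
t = T_v·H_d²/c_v = 0.30706×7.1²/6.7 = 2.31 years.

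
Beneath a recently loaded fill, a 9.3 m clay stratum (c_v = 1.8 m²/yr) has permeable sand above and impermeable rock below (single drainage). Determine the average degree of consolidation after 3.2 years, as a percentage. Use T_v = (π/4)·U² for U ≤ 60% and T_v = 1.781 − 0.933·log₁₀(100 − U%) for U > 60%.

U ≈ 29.1 %

Drainage path length: H_d = H = 9.3 m (single drainage).
T_v = c_v·t/H_d² = 1.8×3.2/9.3² = 0.066597.
T_v = 0.066597 corresponds to the U ≤ 60% branch:
U = √(4T_v/π) = 0.2912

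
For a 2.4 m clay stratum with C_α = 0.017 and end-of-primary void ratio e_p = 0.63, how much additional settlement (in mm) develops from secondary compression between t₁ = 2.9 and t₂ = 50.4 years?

S_s ≈ 31 mm

Secondary compression: S_s = C_α·H/(1+e_p)·log₁₀(t₂/t₁)
S_s = 0.017×2.4/(1+0.63)×log₁₀(50.4/2.9)
    = 0.02503 × 1.24 = 0.03104 m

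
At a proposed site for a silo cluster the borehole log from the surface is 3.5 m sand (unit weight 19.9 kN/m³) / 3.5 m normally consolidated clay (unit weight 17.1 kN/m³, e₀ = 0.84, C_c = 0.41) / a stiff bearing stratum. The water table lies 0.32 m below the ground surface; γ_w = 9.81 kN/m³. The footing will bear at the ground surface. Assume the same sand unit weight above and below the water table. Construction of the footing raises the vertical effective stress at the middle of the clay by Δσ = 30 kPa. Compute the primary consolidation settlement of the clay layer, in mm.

Mid-depth of clay below the ground surface: z = 3.5 + 3.5/2 = 5.25 m.
Total vertical stress at mid-clay: σ_v = 19.9×3.5 + 17.1×1.75 = 99.575 kPa.
Pore pressure: u = 9.81×(5.25 − 0.32) = 48.363 kPa.
Initial effective stress: σ'_0 = σ_v − u = 99.575 − 48.363 = 51.212 kPa.
Final effective stress: σ'_f = σ'_0 + Δσ = 51.212 + 30 = 81.212 kPa.
Normally consolidated clay, so the full stress increment lies on the virgin compression line:
S_c = C_c·H/(1+e₀)·log₁₀(σ'_f/σ'_0) = 0.41×3.5/(1+0.84)×log₁₀(81.212/51.212)
    = 0.77989 × 0.20025 = 0.1562 m

S_c ≈ 156 mm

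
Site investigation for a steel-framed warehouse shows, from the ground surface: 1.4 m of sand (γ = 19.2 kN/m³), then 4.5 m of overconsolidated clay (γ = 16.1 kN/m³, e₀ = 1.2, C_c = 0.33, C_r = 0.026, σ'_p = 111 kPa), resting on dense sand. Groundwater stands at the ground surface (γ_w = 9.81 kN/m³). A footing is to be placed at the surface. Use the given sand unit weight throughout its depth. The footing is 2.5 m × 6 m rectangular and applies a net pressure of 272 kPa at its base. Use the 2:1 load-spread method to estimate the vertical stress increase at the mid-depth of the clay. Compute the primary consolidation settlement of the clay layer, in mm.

Mid-depth of clay below the ground surface: z = 1.4 + 4.5/2 = 3.65 m.
Total vertical stress at mid-clay: σ_v = 19.2×1.4 + 16.1×2.25 = 63.105 kPa.
Pore pressure: u = 9.81×(3.65 − 0) = 35.806 kPa.
Initial effective stress: σ'_0 = σ_v − u = 63.105 − 35.806 = 27.299 kPa.
Stress increase at mid-clay by the 2:1 spreading method:
Δσ = qBL/((B+z)(L+z)) = 272×2.5×6/((2.5+3.65)(6+3.65)) = 68.748 kPa
Final effective stress: σ'_f = 27.299 + 68.748 = 96.047 kPa.
σ'_f = 96.047 ≤ σ'_p = 111 kPa, so the clay remains overconsolidated and only the recompression index applies:
S_c = C_r·H/(1+e₀)·log₁₀(σ'_f/σ'_0) = 0.026×4.5/2.2×log₁₀(96.047/27.299)
    = 0.053183 × 0.54634 = 0.02906 m

S_c ≈ 29.1 mm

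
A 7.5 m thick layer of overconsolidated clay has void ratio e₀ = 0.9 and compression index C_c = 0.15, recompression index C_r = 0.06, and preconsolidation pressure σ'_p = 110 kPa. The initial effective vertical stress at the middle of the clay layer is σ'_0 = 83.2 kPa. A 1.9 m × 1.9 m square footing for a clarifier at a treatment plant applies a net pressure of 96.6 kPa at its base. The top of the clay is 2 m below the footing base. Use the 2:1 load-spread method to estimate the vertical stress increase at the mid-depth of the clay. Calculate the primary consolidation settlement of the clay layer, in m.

S_c ≈ 0.00712 m

Mid-depth of clay below the footing base: z = 2 + 7.5/2 = 5.75 m.
Stress increase at mid-clay by the 2:1 spreading method:
Δσ = qBL/((B+z)(L+z)) = 96.6×1.9×1.9/((1.9+5.75)(1.9+5.75)) = 5.9588 kPa
Final effective stress: σ'_f = 83.2 + 5.9588 = 89.159 kPa.
σ'_f = 89.159 ≤ σ'_p = 110 kPa, so the clay remains overconsolidated and only the recompression index applies:
S_c = C_r·H/(1+e₀)·log₁₀(σ'_f/σ'_0) = 0.06×7.5/1.9×log₁₀(89.159/83.2)
    = 0.23684 × 0.030042 = 0.007115 m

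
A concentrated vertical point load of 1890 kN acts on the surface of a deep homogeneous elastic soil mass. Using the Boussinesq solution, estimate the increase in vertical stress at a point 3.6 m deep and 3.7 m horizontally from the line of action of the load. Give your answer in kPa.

Δσ_z ≈ 11.5 kPa

Boussinesq vertical stress below a point load on an elastic half-space:
Δσ_z = 3P/(2πz²) · [1 + (r/z)²]^(−5/2)
r/z = 3.7/3.6 = 1.0278; [1+(r/z)²]^(−5/2) = 0.16492.
Δσ_z = 3×1890/(2π×3.6²) × 0.16492 = 69.63 × 0.16492 = 11.48 kPa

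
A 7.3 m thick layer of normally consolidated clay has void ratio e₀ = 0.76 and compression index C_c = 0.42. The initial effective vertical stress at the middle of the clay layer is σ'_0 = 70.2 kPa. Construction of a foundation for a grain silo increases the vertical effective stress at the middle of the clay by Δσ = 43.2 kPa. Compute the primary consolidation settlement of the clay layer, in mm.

Final effective stress: σ'_f = σ'_0 + Δσ = 70.2 + 43.2 = 113.4 kPa.
Normally consolidated clay, so the full stress increment lies on the virgin compression line:
S_c = C_c·H/(1+e₀)·log₁₀(σ'_f/σ'_0) = 0.42×7.3/(1+0.76)×log₁₀(113.4/70.2)
    = 1.742 × 0.20828 = 0.3628 m

S_c ≈ 363 mm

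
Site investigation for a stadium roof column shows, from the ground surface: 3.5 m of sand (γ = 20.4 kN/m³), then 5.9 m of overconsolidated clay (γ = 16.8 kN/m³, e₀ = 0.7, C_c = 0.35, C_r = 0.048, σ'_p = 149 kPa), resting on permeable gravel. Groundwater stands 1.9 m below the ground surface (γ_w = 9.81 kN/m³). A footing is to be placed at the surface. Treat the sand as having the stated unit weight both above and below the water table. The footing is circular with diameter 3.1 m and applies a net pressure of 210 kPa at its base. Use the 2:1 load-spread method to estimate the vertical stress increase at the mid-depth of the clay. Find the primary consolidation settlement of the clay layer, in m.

Mid-depth of clay below the ground surface: z = 3.5 + 5.9/2 = 6.45 m.
Total vertical stress at mid-clay: σ_v = 20.4×3.5 + 16.8×2.95 = 120.96 kPa.
Pore pressure: u = 9.81×(6.45 − 1.9) = 44.636 kPa.
Initial effective stress: σ'_0 = σ_v − u = 120.96 − 44.636 = 76.324 kPa.
Stress increase at mid-clay by the 2:1 spreading method:
Δσ ≈ qD²/(D+z)² = 210×3.1²/(3.1+6.45)² = 22.128 kPa
Final effective stress: σ'_f = 76.324 + 22.128 = 98.452 kPa.
σ'_f = 98.452 ≤ σ'_p = 149 kPa, so the clay remains overconsolidated and only the recompression index applies:
S_c = C_r·H/(1+e₀)·log₁₀(σ'_f/σ'_0) = 0.048×5.9/1.7×log₁₀(98.452/76.324)
    = 0.16659 × 0.11056 = 0.01842 m

S_c ≈ 0.0184 m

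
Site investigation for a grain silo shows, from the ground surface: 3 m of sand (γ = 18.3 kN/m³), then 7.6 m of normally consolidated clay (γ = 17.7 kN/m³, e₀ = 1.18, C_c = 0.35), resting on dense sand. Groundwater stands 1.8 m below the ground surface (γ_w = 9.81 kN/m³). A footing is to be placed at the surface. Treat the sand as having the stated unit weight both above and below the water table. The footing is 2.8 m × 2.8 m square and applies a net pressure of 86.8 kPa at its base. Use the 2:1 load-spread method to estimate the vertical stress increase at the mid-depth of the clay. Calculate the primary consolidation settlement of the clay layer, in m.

Mid-depth of clay below the ground surface: z = 3 + 7.6/2 = 6.8 m.
Total vertical stress at mid-clay: σ_v = 18.3×3 + 17.7×3.8 = 122.16 kPa.
Pore pressure: u = 9.81×(6.8 − 1.8) = 49.05 kPa.
Initial effective stress: σ'_0 = σ_v − u = 122.16 − 49.05 = 73.11 kPa.
Stress increase at mid-clay by the 2:1 spreading method:
Δσ = qBL/((B+z)(L+z)) = 86.8×2.8×2.8/((2.8+6.8)(2.8+6.8)) = 7.384 kPa
Final effective stress: σ'_f = σ'_0 + Δσ = 73.11 + 7.384 = 80.494 kPa.
Normally consolidated clay, so the full stress increment lies on the virgin compression line:
S_c = C_c·H/(1+e₀)·log₁₀(σ'_f/σ'_0) = 0.35×7.6/(1+1.18)×log₁₀(80.494/73.11)
    = 1.2202 × 0.041787 = 0.05099 m

S_c ≈ 0.051 m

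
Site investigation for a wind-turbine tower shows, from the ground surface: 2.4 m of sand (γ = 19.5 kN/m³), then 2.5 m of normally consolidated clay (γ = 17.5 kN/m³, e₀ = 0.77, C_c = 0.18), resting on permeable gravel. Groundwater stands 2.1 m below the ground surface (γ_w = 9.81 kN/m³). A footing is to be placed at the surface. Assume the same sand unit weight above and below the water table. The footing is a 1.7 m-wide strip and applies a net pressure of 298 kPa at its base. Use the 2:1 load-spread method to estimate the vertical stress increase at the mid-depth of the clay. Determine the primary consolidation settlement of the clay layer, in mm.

Mid-depth of clay below the ground surface: z = 2.4 + 2.5/2 = 3.65 m.
Total vertical stress at mid-clay: σ_v = 19.5×2.4 + 17.5×1.25 = 68.675 kPa.
Pore pressure: u = 9.81×(3.65 − 2.1) = 15.206 kPa.
Initial effective stress: σ'_0 = σ_v − u = 68.675 − 15.206 = 53.469 kPa.
Stress increase at mid-clay by the 2:1 spreading method:
Δσ = qB/(B+z) = 298×1.7/(1.7+3.65) = 94.692 kPa
Final effective stress: σ'_f = σ'_0 + Δσ = 53.469 + 94.692 = 148.16 kPa.
Normally consolidated clay, so the full stress increment lies on the virgin compression line:
S_c = C_c·H/(1+e₀)·log₁₀(σ'_f/σ'_0) = 0.18×2.5/(1+0.77)×log₁₀(148.16/53.469)
    = 0.25424 × 0.44263 = 0.1125 m

S_c ≈ 113 mm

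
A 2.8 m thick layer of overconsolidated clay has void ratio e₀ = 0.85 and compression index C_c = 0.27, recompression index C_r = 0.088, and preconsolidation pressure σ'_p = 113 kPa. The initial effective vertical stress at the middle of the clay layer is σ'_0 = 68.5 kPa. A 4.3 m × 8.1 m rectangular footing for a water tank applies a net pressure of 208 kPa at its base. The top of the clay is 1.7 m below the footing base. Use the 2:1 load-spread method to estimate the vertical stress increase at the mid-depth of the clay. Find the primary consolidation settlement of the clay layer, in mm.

Mid-depth of clay below the footing base: z = 1.7 + 2.8/2 = 3.1 m.
Stress increase at mid-clay by the 2:1 spreading method:
Δσ = qBL/((B+z)(L+z)) = 208×4.3×8.1/((4.3+3.1)(8.1+3.1)) = 87.411 kPa
Final effective stress: σ'_f = 68.5 + 87.411 = 155.91 kPa.
σ'_f = 155.91 > σ'_p = 113 kPa, so the stress path crosses the preconsolidation pressure — recompression up to σ'_p, then virgin compression beyond:
S_c = H/(1+e₀)·[C_r·log₁₀(σ'_p/σ'_0) + C_c·log₁₀(σ'_f/σ'_p)]
    = 2.8/1.85 × [0.088×log₁₀(113/68.5) + 0.27×log₁₀(155.91/113)]
    = 1.5135 × [0.01913 + 0.037745] = 0.08608 m

S_c ≈ 86.1 mm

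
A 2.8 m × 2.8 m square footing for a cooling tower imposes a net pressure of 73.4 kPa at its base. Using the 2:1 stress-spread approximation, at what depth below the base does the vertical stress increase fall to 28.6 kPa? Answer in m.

z ≈ 1.69 m

2:1 spreading — at depth z the loaded area has grown by z in each plan dimension:
qB²/(B+z)² = Δσ_z ⇒ z = B(√(q/Δσ_z) − 1) = 2.8×(√(73.4/28.6) − 1) = 1.686 m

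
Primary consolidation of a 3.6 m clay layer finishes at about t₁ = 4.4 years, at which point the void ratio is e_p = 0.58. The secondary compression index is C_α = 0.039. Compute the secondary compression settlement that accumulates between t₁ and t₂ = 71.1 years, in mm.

S_s ≈ 107 mm

Secondary compression: S_s = C_α·H/(1+e_p)·log₁₀(t₂/t₁)
S_s = 0.039×3.6/(1+0.58)×log₁₀(71.1/4.4)
    = 0.08886 × 1.208 = 0.1074 m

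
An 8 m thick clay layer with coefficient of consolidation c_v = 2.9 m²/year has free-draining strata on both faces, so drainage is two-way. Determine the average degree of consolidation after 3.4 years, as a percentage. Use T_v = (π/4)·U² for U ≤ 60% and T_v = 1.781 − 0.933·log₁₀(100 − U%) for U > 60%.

U ≈ 82.3 %

Drainage path length: H_d = H/2 = 4 m (double drainage).
T_v = c_v·t/H_d² = 2.9×3.4/4² = 0.61625.
T_v = 0.61625 corresponds to the U > 60% branch:
U = 1 − 10^((1.781 − T_v)/0.933)/100 = 0.8228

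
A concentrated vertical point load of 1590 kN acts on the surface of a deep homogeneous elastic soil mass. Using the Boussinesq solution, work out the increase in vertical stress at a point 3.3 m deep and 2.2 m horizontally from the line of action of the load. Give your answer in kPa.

Δσ_z ≈ 27.8 kPa

Boussinesq vertical stress below a point load on an elastic half-space:
Δσ_z = 3P/(2πz²) · [1 + (r/z)²]^(−5/2)
r/z = 2.2/3.3 = 0.66667; [1+(r/z)²]^(−5/2) = 0.39879.
Δσ_z = 3×1590/(2π×3.3²) × 0.39879 = 69.712 × 0.39879 = 27.8 kPa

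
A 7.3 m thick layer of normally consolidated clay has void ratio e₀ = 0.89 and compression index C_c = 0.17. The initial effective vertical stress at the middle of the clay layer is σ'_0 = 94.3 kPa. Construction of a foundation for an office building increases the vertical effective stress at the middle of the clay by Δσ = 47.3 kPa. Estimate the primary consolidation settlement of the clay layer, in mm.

Final effective stress: σ'_f = σ'_0 + Δσ = 94.3 + 47.3 = 141.6 kPa.
Normally consolidated clay, so the full stress increment lies on the virgin compression line:
S_c = C_c·H/(1+e₀)·log₁₀(σ'_f/σ'_0) = 0.17×7.3/(1+0.89)×log₁₀(141.6/94.3)
    = 0.65661 × 0.17655 = 0.1159 m

S_c ≈ 116 mm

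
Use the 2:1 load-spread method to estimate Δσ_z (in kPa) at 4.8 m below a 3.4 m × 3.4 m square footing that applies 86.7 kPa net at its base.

Δσ_z ≈ 14.9 kPa

By the 2:1 method the load spreads at 1 horizontal : 2 vertical, so at depth z the loaded area has grown by z in each plan dimension:
Δσ = qBL/((B+z)(L+z)) = 86.7×3.4×3.4/((3.4+4.8)(3.4+4.8)) = 14.906 kPa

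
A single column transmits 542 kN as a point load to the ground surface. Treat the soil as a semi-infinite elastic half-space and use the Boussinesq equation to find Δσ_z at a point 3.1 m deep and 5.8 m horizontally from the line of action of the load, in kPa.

Boussinesq vertical stress below a point load on an elastic half-space:
Δσ_z = 3P/(2πz²) · [1 + (r/z)²]^(−5/2)
r/z = 5.8/3.1 = 1.871; [1+(r/z)²]^(−5/2) = 0.023273.
Δσ_z = 3×542/(2π×3.1²) × 0.023273 = 26.929 × 0.023273 = 0.6267 kPa

Δσ_z ≈ 0.627 kPa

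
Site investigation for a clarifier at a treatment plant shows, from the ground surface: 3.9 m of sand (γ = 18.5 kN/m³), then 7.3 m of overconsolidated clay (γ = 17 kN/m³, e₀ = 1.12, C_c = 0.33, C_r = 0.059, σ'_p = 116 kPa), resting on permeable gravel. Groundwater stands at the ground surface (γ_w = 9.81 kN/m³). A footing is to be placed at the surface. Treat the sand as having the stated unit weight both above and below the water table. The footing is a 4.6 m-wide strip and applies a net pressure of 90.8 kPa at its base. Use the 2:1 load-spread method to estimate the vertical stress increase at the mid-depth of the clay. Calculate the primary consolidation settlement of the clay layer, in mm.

S_c ≈ 39.9 mm

Mid-depth of clay below the ground surface: z = 3.9 + 7.3/2 = 7.55 m.
Total vertical stress at mid-clay: σ_v = 18.5×3.9 + 17×3.65 = 134.2 kPa.
Pore pressure: u = 9.81×(7.55 − 0) = 74.066 kPa.
Initial effective stress: σ'_0 = σ_v − u = 134.2 − 74.066 = 60.134 kPa.
Stress increase at mid-clay by the 2:1 spreading method:
Δσ = qB/(B+z) = 90.8×4.6/(4.6+7.55) = 34.377 kPa
Final effective stress: σ'_f = 60.134 + 34.377 = 94.511 kPa.
σ'_f = 94.511 ≤ σ'_p = 116 kPa, so the clay remains overconsolidated and only the recompression index applies:
S_c = C_r·H/(1+e₀)·log₁₀(σ'_f/σ'_0) = 0.059×7.3/2.12×log₁₀(94.511/60.134)
    = 0.20316 × 0.19636 = 0.03989 m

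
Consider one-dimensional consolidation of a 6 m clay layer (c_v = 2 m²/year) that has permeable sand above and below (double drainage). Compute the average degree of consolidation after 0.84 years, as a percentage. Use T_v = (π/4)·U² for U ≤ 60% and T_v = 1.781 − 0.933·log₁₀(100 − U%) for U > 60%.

U ≈ 48.8 %

Drainage path length: H_d = H/2 = 3 m (double drainage).
T_v = c_v·t/H_d² = 2×0.84/3² = 0.18667.
T_v = 0.18667 corresponds to the U ≤ 60% branch:
U = √(4T_v/π) = 0.4875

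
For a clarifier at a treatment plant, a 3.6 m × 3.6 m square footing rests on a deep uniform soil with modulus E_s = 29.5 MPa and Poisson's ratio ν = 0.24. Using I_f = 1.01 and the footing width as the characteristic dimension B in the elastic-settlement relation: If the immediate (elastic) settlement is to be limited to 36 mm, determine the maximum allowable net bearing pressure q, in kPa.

q ≈ 310 kPa

E_s = 29.5 MPa = 29500 kPa.
S_e = q·B·(1−ν²)/E_s · I_f  ⇒  q = S_e·E_s / (B·(1−ν²)·I_f).
q = 0.036 × 29500 / (3.6 × 0.9424 × 1.01) = 309.9 kPa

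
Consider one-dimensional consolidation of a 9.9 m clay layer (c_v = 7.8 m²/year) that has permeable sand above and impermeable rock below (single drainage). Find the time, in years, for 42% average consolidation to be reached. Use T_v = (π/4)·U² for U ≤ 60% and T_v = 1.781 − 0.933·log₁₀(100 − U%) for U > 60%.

t ≈ 1.74 years

Drainage path length: H_d = H = 9.9 m (single drainage).
U ≤ 60%: T_v = (π/4)·U² = (π/4)×0.42² = 0.13854.
t = T_v·H_d²/c_v = 0.13854×9.9²/7.8 = 1.741 years.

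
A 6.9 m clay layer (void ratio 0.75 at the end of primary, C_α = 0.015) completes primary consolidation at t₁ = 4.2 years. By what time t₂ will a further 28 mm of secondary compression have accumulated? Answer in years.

S_s = C_α·H/(1+e_p)·log₁₀(t₂/t₁) ⇒ log₁₀(t₂/t₁) = S_s·(1+e_p)/(C_α·H).
log₁₀(t₂/t₁) = 0.028 × (1+0.75) / (0.015×6.9) = 0.4734
t₂ = t₁ × 10^0.4734 = 4.2 × 2.975 = 12.49 years

t₂ ≈ 12.5 years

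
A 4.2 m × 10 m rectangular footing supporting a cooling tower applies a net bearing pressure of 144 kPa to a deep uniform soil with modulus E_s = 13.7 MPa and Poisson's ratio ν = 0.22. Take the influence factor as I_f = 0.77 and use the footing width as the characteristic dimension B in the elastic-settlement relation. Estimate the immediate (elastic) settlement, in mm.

S_e ≈ 32.3 mm

Immediate (elastic) settlement: S_e = q·B·(1−ν²)/E_s · I_f.
E_s = 13.7 MPa = 13700 kPa.
S_e = 144 × 4.2 × (1 − 0.22²) / 13700 × 0.77
    = 144 × 4.2 × 0.9516 / 13700 × 0.77
    = 0.03235 m = 32.35 mm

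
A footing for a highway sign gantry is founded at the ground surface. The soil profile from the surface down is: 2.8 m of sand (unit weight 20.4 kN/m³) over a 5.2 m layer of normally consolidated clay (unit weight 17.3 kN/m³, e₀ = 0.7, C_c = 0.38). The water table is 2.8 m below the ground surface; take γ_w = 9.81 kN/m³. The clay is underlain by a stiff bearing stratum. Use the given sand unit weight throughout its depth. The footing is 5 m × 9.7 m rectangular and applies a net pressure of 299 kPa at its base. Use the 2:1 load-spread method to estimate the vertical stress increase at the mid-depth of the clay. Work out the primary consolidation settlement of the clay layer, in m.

S_c ≈ 0.399 m

Mid-depth of clay below the ground surface: z = 2.8 + 5.2/2 = 5.4 m.
Total vertical stress at mid-clay: σ_v = 20.4×2.8 + 17.3×2.6 = 102.1 kPa.
Pore pressure: u = 9.81×(5.4 − 2.8) = 25.506 kPa.
Initial effective stress: σ'_0 = σ_v − u = 102.1 − 25.506 = 76.594 kPa.
Stress increase at mid-clay by the 2:1 spreading method:
Δσ = qBL/((B+z)(L+z)) = 299×5×9.7/((5+5.4)(9.7+5.4)) = 92.343 kPa
Final effective stress: σ'_f = σ'_0 + Δσ = 76.594 + 92.343 = 168.94 kPa.
Normally consolidated clay, so the full stress increment lies on the virgin compression line:
S_c = C_c·H/(1+e₀)·log₁₀(σ'_f/σ'_0) = 0.38×5.2/(1+0.7)×log₁₀(168.94/76.594)
    = 1.1624 × 0.34354 = 0.3993 m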